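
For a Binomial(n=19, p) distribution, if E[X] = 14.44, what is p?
p = 0.76

For a Binomial(n, p) distribution:
E[X] = n × p

Given n = 19 and E[X] = 14.44:
14.44 = 19 × p
p = 14.44 / 19 = 0.76

Verification: Binomial(19, 0.76) has E[X] = 14.44 ✓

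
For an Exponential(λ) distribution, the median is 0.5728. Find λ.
λ = 1.2101

For X ~ Exponential(λ), the CDF is F(x) = 1 - e^(-λx).
The median m satisfies F(m) = 0.5:
1 - e^(-λm) = 0.5
e^(-λm) = 0.5
λm = ln(2)
m = ln(2) / λ

Given m = 0.5728:
λ = ln(2) / 0.5728 = 0.693147 / 0.5728 = 1.2101

Verification: ln(2) / 1.2101 = 0.5728 ✓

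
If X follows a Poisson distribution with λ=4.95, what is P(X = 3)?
0.143188

We have X ~ Poisson(λ=4.95).

For a Poisson distribution, the PMF gives us the probability of each outcome.

Using the PMF formula:
P(X = 3) = 0.143188

Rounded to 4 decimal places: 0.1432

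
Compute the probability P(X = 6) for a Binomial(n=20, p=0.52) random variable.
0.026411

We have X ~ Binomial(n=20, p=0.52).

For a Binomial distribution, the PMF gives us the probability of each outcome.

Using the PMF formula:
P(X = 6) = 0.026411

Rounded to 4 decimal places: 0.0264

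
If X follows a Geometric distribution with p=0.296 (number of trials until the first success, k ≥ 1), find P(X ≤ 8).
0.939663

We have X ~ Geometric(p=0.296) (number of trials until the first success, k ≥ 1).

The CDF gives us P(X ≤ k).

Using the CDF:
P(X ≤ 8) = 0.939663

This means there's approximately a 94.0% chance that X is at most 8.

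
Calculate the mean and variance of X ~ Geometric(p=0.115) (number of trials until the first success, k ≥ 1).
E[X] = 8.6957, Var(X) = 66.9187

We have X ~ Geometric(p=0.115) (number of trials until the first success, k ≥ 1).

For a Geometric distribution with p=0.115 (number of trials until the first success, k ≥ 1):

Expected value:
E[X] = 8.6957

Variance:
Var(X) = 66.9187

Standard deviation:
σ = √Var(X) = 8.1804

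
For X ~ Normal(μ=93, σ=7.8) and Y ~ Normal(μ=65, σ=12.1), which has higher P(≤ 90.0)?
Y has higher probability (P(Y ≤ 90.0) = 0.9806 > P(X ≤ 90.0) = 0.3503)

Compute P(≤ 90.0) for each distribution:

X ~ Normal(μ=93, σ=7.8):
P(X ≤ 90.0) = 0.3503

Y ~ Normal(μ=65, σ=12.1):
P(Y ≤ 90.0) = 0.9806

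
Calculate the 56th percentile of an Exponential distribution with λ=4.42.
0.1857

We have X ~ Exponential(λ=4.42).

We want to find x such that P(X ≤ x) = 0.56.

This is the 56th percentile, which means 56% of values fall below this point.

Using the inverse CDF (quantile function):
x = F⁻¹(0.56) = 0.1857

Verification: P(X ≤ 0.1857) = 0.56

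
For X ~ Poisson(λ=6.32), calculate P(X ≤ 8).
0.812500

We have X ~ Poisson(λ=6.32).

The CDF gives us P(X ≤ k).

Using the CDF:
P(X ≤ 8) = 0.812500

This means there's approximately a 81.3% chance that X is at most 8.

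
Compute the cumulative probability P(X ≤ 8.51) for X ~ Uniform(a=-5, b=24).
0.465862

We have X ~ Uniform(a=-5, b=24).

The CDF gives us P(X ≤ k).

Using the CDF:
P(X ≤ 8.51) = 0.465862

This means there's approximately a 46.6% chance that X is at most 8.51.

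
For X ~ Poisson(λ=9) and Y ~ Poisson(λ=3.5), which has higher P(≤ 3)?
Y has higher probability (P(Y ≤ 3) = 0.5366 > P(X ≤ 3) = 0.0212)

Compute P(≤ 3) for each distribution:

X ~ Poisson(λ=9):
P(X ≤ 3) = 0.0212

Y ~ Poisson(λ=3.5):
P(Y ≤ 3) = 0.5366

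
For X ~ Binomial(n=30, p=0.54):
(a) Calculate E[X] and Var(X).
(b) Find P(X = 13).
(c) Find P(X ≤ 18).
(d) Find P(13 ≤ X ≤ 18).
(a) E[X] = 16.2000, Var(X) = 7.4520
(b) P(X = 13) = 0.073504
(c) P(X ≤ 18) = 0.799625
(d) P(13 ≤ X ≤ 18) = 0.711814

We have X ~ Binomial(n=30, p=0.54).

(a) Moments:
E[X] = 16.2000
Var(X) = 7.4520
σ = √Var(X) = 2.7298

(b) Point probability using PMF:
P(X = 13) = 0.073504

(c) Cumulative probability using CDF:
P(X ≤ 18) = F(18) = 0.799625

(d) Range probability:
P(13 ≤ X ≤ 18) = P(X ≤ 18) - P(X ≤ 12)
                   = F(18) - F(12)
                   = 0.799625 - 0.087811
                   = 0.711814

This means approximately 71.2% of outcomes fall in the interval [13, 18].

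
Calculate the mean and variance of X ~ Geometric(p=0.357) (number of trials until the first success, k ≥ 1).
E[X] = 2.8011, Var(X) = 5.0452

We have X ~ Geometric(p=0.357) (number of trials until the first success, k ≥ 1).

For a Geometric distribution with p=0.357 (number of trials until the first success, k ≥ 1):

Expected value:
E[X] = 2.8011

Variance:
Var(X) = 5.0452

Standard deviation:
σ = √Var(X) = 2.2461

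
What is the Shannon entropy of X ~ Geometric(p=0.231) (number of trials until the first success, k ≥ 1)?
2.3397 nats

We have X ~ Geometric(p=0.231) (number of trials until the first success, k ≥ 1).

The Shannon entropy measures the uncertainty or information content of the distribution.

For a Geometric distribution with p=0.231 (number of trials until the first success, k ≥ 1):
H(X) = 2.3397 nats

(In bits, this would be 3.3755 bits.)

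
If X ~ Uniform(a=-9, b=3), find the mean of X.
-3.0000

We have X ~ Uniform(a=-9, b=3).

For a Uniform distribution with a=-9, b=3:
E[X] = -3.0000

This is the expected (average) value of X.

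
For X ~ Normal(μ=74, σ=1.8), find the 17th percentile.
72.2825

We have X ~ Normal(μ=74, σ=1.8).

We want to find x such that P(X ≤ x) = 0.17.

This is the 17th percentile, which means 17% of values fall below this point.

Using the inverse CDF (quantile function):
x = F⁻¹(0.17) = 72.2825

Verification: P(X ≤ 72.2825) = 0.17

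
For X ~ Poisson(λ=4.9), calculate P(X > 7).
0.123138

We have X ~ Poisson(λ=4.9).

P(X > 7) = 1 - P(X ≤ 7)
                = 1 - F(7)
                = 1 - 0.876862
                = 0.123138

So there's approximately a 12.3% chance that X exceeds 7.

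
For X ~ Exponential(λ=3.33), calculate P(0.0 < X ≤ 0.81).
0.932613

We have X ~ Exponential(λ=3.33).

To find P(0.0 < X ≤ 0.81), we use:
P(0.0 < X ≤ 0.81) = P(X ≤ 0.81) - P(X ≤ 0.0)
                 = F(0.81) - F(0.0)
                 = 0.932613 - 0.000000
                 = 0.932613

So there's approximately a 93.3% chance that X falls in this range.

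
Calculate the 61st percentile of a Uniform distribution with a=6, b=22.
15.7600

We have X ~ Uniform(a=6, b=22).

We want to find x such that P(X ≤ x) = 0.61.

This is the 61st percentile, which means 61% of values fall below this point.

Using the inverse CDF (quantile function):
x = F⁻¹(0.61) = 15.7600

Verification: P(X ≤ 15.7600) = 0.61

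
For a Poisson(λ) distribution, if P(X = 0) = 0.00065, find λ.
λ = 7.3385

For a Poisson(λ) distribution, the PMF at 0 is:
P(X = 0) = λ^0 e^(-λ) / 0! = e^(-λ)

Given P(X = 0) = 0.00065:
e^(-λ) = 0.00065
-λ = ln(0.00065)
λ = -ln(0.00065) = 7.3385

Verification: e^(-7.3385) = 0.00065 ✓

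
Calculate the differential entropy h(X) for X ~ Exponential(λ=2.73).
-0.0043 nats

We have X ~ Exponential(λ=2.73).

The differential entropy measures the uncertainty or information content of the distribution.

For an Exponential distribution with λ=2.73:
h(X) = -0.0043 nats

(In bits, this would be -0.0062 bits.)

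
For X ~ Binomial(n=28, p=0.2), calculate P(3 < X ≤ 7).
0.658048

We have X ~ Binomial(n=28, p=0.2).

To find P(3 < X ≤ 7), we use:
P(3 < X ≤ 7) = P(X ≤ 7) - P(X ≤ 3)
                 = F(7) - F(3)
                 = 0.818230 - 0.160183
                 = 0.658048

So there's approximately a 65.8% chance that X falls in this range.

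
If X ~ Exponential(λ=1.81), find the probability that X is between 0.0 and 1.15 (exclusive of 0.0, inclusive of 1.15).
0.875257

We have X ~ Exponential(λ=1.81).

To find P(0.0 < X ≤ 1.15), we use:
P(0.0 < X ≤ 1.15) = P(X ≤ 1.15) - P(X ≤ 0.0)
                 = F(1.15) - F(0.0)
                 = 0.875257 - 0.000000
                 = 0.875257

So there's approximately a 87.5% chance that X falls in this range.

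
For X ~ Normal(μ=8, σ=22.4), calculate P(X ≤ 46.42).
0.956844

We have X ~ Normal(μ=8, σ=22.4).

The CDF gives us P(X ≤ k).

Using the CDF:
P(X ≤ 46.42) = 0.956844

This means there's approximately a 95.7% chance that X is at most 46.42.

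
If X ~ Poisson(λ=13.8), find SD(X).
3.7148

We have X ~ Poisson(λ=13.8).

For a Poisson distribution with λ=13.8:
σ = √Var(X) = 3.7148

The standard deviation is the square root of the variance.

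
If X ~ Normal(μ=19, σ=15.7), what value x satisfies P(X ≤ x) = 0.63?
24.2101

We have X ~ Normal(μ=19, σ=15.7).

We want to find x such that P(X ≤ x) = 0.63.

This is the 63rd percentile, which means 63% of values fall below this point.

Using the inverse CDF (quantile function):
x = F⁻¹(0.63) = 24.2101

Verification: P(X ≤ 24.2101) = 0.63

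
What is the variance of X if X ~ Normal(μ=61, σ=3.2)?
10.2400

We have X ~ Normal(μ=61, σ=3.2).

For a Normal distribution with μ=61, σ=3.2:
Var(X) = 10.2400

The variance measures the spread of the distribution around the mean.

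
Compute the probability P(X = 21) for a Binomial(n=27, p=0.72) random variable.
0.143958

We have X ~ Binomial(n=27, p=0.72).

For a Binomial distribution, the PMF gives us the probability of each outcome.

Using the PMF formula:
P(X = 21) = 0.143958

Rounded to 4 decimal places: 0.1440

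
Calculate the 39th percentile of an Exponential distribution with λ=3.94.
0.1255

We have X ~ Exponential(λ=3.94).

We want to find x such that P(X ≤ x) = 0.39.

This is the 39th percentile, which means 39% of values fall below this point.

Using the inverse CDF (quantile function):
x = F⁻¹(0.39) = 0.1255

Verification: P(X ≤ 0.1255) = 0.39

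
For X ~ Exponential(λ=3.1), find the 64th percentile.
0.3296

We have X ~ Exponential(λ=3.1).

We want to find x such that P(X ≤ x) = 0.64.

This is the 64th percentile, which means 64% of values fall below this point.

Using the inverse CDF (quantile function):
x = F⁻¹(0.64) = 0.3296

Verification: P(X ≤ 0.3296) = 0.64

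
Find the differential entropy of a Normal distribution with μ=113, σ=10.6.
3.7798 nats

We have X ~ Normal(μ=113, σ=10.6).

The differential entropy measures the uncertainty or information content of the distribution.

For a Normal distribution with μ=113, σ=10.6:
h(X) = 3.7798 nats

(In bits, this would be 5.4531 bits.)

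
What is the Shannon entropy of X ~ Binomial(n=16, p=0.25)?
1.9588 nats

We have X ~ Binomial(n=16, p=0.25).

The Shannon entropy measures the uncertainty or information content of the distribution.

For a Binomial distribution with n=16, p=0.25:
H(X) = 1.9588 nats

(In bits, this would be 2.8260 bits.)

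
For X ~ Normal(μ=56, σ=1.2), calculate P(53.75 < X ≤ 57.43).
0.852908

We have X ~ Normal(μ=56, σ=1.2).

To find P(53.75 < X ≤ 57.43), we use:
P(53.75 < X ≤ 57.43) = P(X ≤ 57.43) - P(X ≤ 53.75)
                 = F(57.43) - F(53.75)
                 = 0.883304 - 0.030396
                 = 0.852908

So there's approximately a 85.3% chance that X falls in this range.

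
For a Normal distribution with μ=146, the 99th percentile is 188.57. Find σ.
σ = 18.2991

For X ~ Normal(μ, σ), the p-th percentile satisfies x = μ + z_p × σ,
where z_p = Φ⁻¹(p) is the standard normal quantile.

Step 1: z_{0.99} = Φ⁻¹(0.99) = 2.3263

Step 2: Solve for σ:
188.57 = 146 + 2.3263 × σ
σ = (188.57 - 146) / 2.3263
σ = 42.57 / 2.3263
σ = 18.2991

Verification: μ + z × σ = 146 + 2.3263 × 18.2991 = 188.57 ✓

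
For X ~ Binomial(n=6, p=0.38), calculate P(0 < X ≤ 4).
0.910713

We have X ~ Binomial(n=6, p=0.38).

To find P(0 < X ≤ 4), we use:
P(0 < X ≤ 4) = P(X ≤ 4) - P(X ≤ 0)
                 = F(4) - F(0)
                 = 0.967514 - 0.056800
                 = 0.910713

So there's approximately a 91.1% chance that X falls in this range.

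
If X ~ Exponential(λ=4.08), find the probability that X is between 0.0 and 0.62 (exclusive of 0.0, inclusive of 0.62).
0.920309

We have X ~ Exponential(λ=4.08).

To find P(0.0 < X ≤ 0.62), we use:
P(0.0 < X ≤ 0.62) = P(X ≤ 0.62) - P(X ≤ 0.0)
                 = F(0.62) - F(0.0)
                 = 0.920309 - 0.000000
                 = 0.920309

So there's approximately a 92.0% chance that X falls in this range.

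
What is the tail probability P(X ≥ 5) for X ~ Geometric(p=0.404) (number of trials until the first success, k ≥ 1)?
0.126178

We have X ~ Geometric(p=0.404) (number of trials until the first success, k ≥ 1).

For discrete distributions, P(X ≥ 5) = 1 - P(X ≤ 4).

P(X ≤ 4) = 0.873822
P(X ≥ 5) = 1 - 0.873822 = 0.126178

So there's approximately a 12.6% chance that X is at least 5.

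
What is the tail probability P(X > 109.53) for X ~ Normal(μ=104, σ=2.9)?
0.028267

We have X ~ Normal(μ=104, σ=2.9).

P(X > 109.53) = 1 - P(X ≤ 109.53)
                = 1 - F(109.53)
                = 1 - 0.971733
                = 0.028267

So there's approximately a 2.8% chance that X exceeds 109.53.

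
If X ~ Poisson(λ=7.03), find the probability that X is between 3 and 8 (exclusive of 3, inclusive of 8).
0.644957

We have X ~ Poisson(λ=7.03).

To find P(3 < X ≤ 8), we use:
P(3 < X ≤ 8) = P(X ≤ 8) - P(X ≤ 3)
                 = F(8) - F(3)
                 = 0.725172 - 0.080215
                 = 0.644957

So there's approximately a 64.5% chance that X falls in this range.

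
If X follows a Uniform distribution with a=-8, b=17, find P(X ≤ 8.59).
0.663600

We have X ~ Uniform(a=-8, b=17).

The CDF gives us P(X ≤ k).

Using the CDF:
P(X ≤ 8.59) = 0.663600

This means there's approximately a 66.4% chance that X is at most 8.59.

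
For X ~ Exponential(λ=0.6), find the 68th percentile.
1.8991

We have X ~ Exponential(λ=0.6).

We want to find x such that P(X ≤ x) = 0.68.

This is the 68th percentile, which means 68% of values fall below this point.

Using the inverse CDF (quantile function):
x = F⁻¹(0.68) = 1.8991

Verification: P(X ≤ 1.8991) = 0.68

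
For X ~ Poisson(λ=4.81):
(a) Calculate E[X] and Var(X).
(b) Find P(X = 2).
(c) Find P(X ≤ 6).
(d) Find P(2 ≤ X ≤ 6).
(a) E[X] = 4.8100, Var(X) = 4.8100
(b) P(X = 2) = 0.094255
(c) P(X ≤ 6) = 0.789405
(d) P(2 ≤ X ≤ 6) = 0.742066

We have X ~ Poisson(λ=4.81).

(a) Moments:
E[X] = 4.8100
Var(X) = 4.8100
σ = √Var(X) = 2.1932

(b) Point probability using PMF:
P(X = 2) = 0.094255

(c) Cumulative probability using CDF:
P(X ≤ 6) = F(6) = 0.789405

(d) Range probability:
P(2 ≤ X ≤ 6) = P(X ≤ 6) - P(X ≤ 1)
                   = F(6) - F(1)
                   = 0.789405 - 0.047339
                   = 0.742066

This means approximately 74.2% of outcomes fall in the interval [2, 6].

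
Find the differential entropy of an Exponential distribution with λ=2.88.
-0.0578 nats

We have X ~ Exponential(λ=2.88).

The differential entropy measures the uncertainty or information content of the distribution.

For an Exponential distribution with λ=2.88:
h(X) = -0.0578 nats

(In bits, this would be -0.0834 bits.)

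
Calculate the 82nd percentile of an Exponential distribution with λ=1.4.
1.2249

We have X ~ Exponential(λ=1.4).

We want to find x such that P(X ≤ x) = 0.82.

This is the 82nd percentile, which means 82% of values fall below this point.

Using the inverse CDF (quantile function):
x = F⁻¹(0.82) = 1.2249

Verification: P(X ≤ 1.2249) = 0.82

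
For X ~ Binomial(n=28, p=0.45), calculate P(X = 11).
0.126888

We have X ~ Binomial(n=28, p=0.45).

For a Binomial distribution, the PMF gives us the probability of each outcome.

Using the PMF formula:
P(X = 11) = 0.126888

Rounded to 4 decimal places: 0.1269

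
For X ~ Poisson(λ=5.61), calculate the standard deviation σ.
2.3685

We have X ~ Poisson(λ=5.61).

For a Poisson distribution with λ=5.61:
σ = √Var(X) = 2.3685

The standard deviation is the square root of the variance.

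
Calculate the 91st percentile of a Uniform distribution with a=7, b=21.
19.7400

We have X ~ Uniform(a=7, b=21).

We want to find x such that P(X ≤ x) = 0.91.

This is the 91st percentile, which means 91% of values fall below this point.

Using the inverse CDF (quantile function):
x = F⁻¹(0.91) = 19.7400

Verification: P(X ≤ 19.7400) = 0.91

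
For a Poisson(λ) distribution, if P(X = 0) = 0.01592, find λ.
λ = 4.1402

For a Poisson(λ) distribution, the PMF at 0 is:
P(X = 0) = λ^0 e^(-λ) / 0! = e^(-λ)

Given P(X = 0) = 0.01592:
e^(-λ) = 0.01592
-λ = ln(0.01592)
λ = -ln(0.01592) = 4.1402

Verification: e^(-4.1402) = 0.01592 ✓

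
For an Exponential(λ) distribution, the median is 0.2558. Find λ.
λ = 2.7097

For X ~ Exponential(λ), the CDF is F(x) = 1 - e^(-λx).
The median m satisfies F(m) = 0.5:
1 - e^(-λm) = 0.5
e^(-λm) = 0.5
λm = ln(2)
m = ln(2) / λ

Given m = 0.2558:
λ = ln(2) / 0.2558 = 0.693147 / 0.2558 = 2.7097

Verification: ln(2) / 2.7097 = 0.2558 ✓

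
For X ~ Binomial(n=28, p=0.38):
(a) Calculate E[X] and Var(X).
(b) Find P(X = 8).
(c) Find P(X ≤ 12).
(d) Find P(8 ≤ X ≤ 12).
(a) E[X] = 10.6400, Var(X) = 6.5968
(b) P(X = 8) = 0.095192
(c) P(X ≤ 12) = 0.767533
(d) P(8 ≤ X ≤ 12) = 0.658727

We have X ~ Binomial(n=28, p=0.38).

(a) Moments:
E[X] = 10.6400
Var(X) = 6.5968
σ = √Var(X) = 2.5684

(b) Point probability using PMF:
P(X = 8) = 0.095192

(c) Cumulative probability using CDF:
P(X ≤ 12) = F(12) = 0.767533

(d) Range probability:
P(8 ≤ X ≤ 12) = P(X ≤ 12) - P(X ≤ 7)
                   = F(12) - F(7)
                   = 0.767533 - 0.108806
                   = 0.658727

This means approximately 65.9% of outcomes fall in the interval [8, 12].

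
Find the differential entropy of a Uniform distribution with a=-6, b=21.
3.2958 nats

We have X ~ Uniform(a=-6, b=21).

The differential entropy measures the uncertainty or information content of the distribution.

For a Uniform distribution with a=-6, b=21:
h(X) = 3.2958 nats

(In bits, this would be 4.7549 bits.)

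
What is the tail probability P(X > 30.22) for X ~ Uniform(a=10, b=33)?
0.120870

We have X ~ Uniform(a=10, b=33).

P(X > 30.22) = 1 - P(X ≤ 30.22)
                = 1 - F(30.22)
                = 1 - 0.879130
                = 0.120870

So there's approximately a 12.1% chance that X exceeds 30.22.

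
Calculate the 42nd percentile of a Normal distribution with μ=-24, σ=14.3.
-26.8871

We have X ~ Normal(μ=-24, σ=14.3).

We want to find x such that P(X ≤ x) = 0.42.

This is the 42nd percentile, which means 42% of values fall below this point.

Using the inverse CDF (quantile function):
x = F⁻¹(0.42) = -26.8871

Verification: P(X ≤ -26.8871) = 0.42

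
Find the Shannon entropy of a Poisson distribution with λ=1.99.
1.7020 nats

We have X ~ Poisson(λ=1.99).

The Shannon entropy measures the uncertainty or information content of the distribution.

For a Poisson distribution with λ=1.99:
H(X) = 1.7020 nats

(In bits, this would be 2.4555 bits.)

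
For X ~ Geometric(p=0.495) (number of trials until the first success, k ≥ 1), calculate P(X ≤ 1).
0.495000

We have X ~ Geometric(p=0.495) (number of trials until the first success, k ≥ 1).

The CDF gives us P(X ≤ k).

Using the CDF:
P(X ≤ 1) = 0.495000

This means there's approximately a 49.5% chance that X is at most 1.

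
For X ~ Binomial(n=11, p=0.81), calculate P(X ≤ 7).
0.139702

We have X ~ Binomial(n=11, p=0.81).

The CDF gives us P(X ≤ k).

Using the CDF:
P(X ≤ 7) = 0.139702

This means there's approximately a 14.0% chance that X is at most 7.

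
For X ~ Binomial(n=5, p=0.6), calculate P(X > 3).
0.336960

We have X ~ Binomial(n=5, p=0.6).

P(X > 3) = 1 - P(X ≤ 3)
                = 1 - F(3)
                = 1 - 0.663040
                = 0.336960

So there's approximately a 33.7% chance that X exceeds 3.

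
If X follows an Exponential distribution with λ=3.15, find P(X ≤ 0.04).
0.118385

We have X ~ Exponential(λ=3.15).

The CDF gives us P(X ≤ k).

Using the CDF:
P(X ≤ 0.04) = 0.118385

This means there's approximately a 11.8% chance that X is at most 0.04.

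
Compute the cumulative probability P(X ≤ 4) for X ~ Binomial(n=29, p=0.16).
0.495347

We have X ~ Binomial(n=29, p=0.16).

The CDF gives us P(X ≤ k).

Using the CDF:
P(X ≤ 4) = 0.495347

This means there's approximately a 49.5% chance that X is at most 4.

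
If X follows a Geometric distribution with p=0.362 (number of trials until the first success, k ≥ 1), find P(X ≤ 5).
0.894293

We have X ~ Geometric(p=0.362) (number of trials until the first success, k ≥ 1).

The CDF gives us P(X ≤ k).

Using the CDF:
P(X ≤ 5) = 0.894293

This means there's approximately a 89.4% chance that X is at most 5.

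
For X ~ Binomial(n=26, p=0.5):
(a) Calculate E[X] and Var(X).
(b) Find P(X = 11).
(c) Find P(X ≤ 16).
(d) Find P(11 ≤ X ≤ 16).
(a) E[X] = 13.0000, Var(X) = 6.5000
(b) P(X = 11) = 0.115129
(c) P(X ≤ 16) = 0.915681
(d) P(11 ≤ X ≤ 16) = 0.752211

We have X ~ Binomial(n=26, p=0.5).

(a) Moments:
E[X] = 13.0000
Var(X) = 6.5000
σ = √Var(X) = 2.5495

(b) Point probability using PMF:
P(X = 11) = 0.115129

(c) Cumulative probability using CDF:
P(X ≤ 16) = F(16) = 0.915681

(d) Range probability:
P(11 ≤ X ≤ 16) = P(X ≤ 16) - P(X ≤ 10)
                   = F(16) - F(10)
                   = 0.915681 - 0.163470
                   = 0.752211

This means approximately 75.2% of outcomes fall in the interval [11, 16].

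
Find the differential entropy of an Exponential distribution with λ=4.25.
-0.4469 nats

We have X ~ Exponential(λ=4.25).

The differential entropy measures the uncertainty or information content of the distribution.

For an Exponential distribution with λ=4.25:
h(X) = -0.4469 nats

(In bits, this would be -0.6448 bits.)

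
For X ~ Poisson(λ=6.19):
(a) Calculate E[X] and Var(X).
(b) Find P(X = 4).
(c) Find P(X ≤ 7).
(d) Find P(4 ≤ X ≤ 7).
(a) E[X] = 6.1900, Var(X) = 6.1900
(b) P(X = 4) = 0.125392
(c) P(X ≤ 7) = 0.717433
(d) P(4 ≤ X ≤ 7) = 0.582396

We have X ~ Poisson(λ=6.19).

(a) Moments:
E[X] = 6.1900
Var(X) = 6.1900
σ = √Var(X) = 2.4880

(b) Point probability using PMF:
P(X = 4) = 0.125392

(c) Cumulative probability using CDF:
P(X ≤ 7) = F(7) = 0.717433

(d) Range probability:
P(4 ≤ X ≤ 7) = P(X ≤ 7) - P(X ≤ 3)
                   = F(7) - F(3)
                   = 0.717433 - 0.135037
                   = 0.582396

This means approximately 58.2% of outcomes fall in the interval [4, 7].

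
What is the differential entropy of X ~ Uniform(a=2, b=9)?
1.9459 nats

We have X ~ Uniform(a=2, b=9).

The differential entropy measures the uncertainty or information content of the distribution.

For a Uniform distribution with a=2, b=9:
h(X) = 1.9459 nats

(In bits, this would be 2.8074 bits.)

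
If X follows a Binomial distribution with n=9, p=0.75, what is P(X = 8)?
0.225254

We have X ~ Binomial(n=9, p=0.75).

For a Binomial distribution, the PMF gives us the probability of each outcome.

Using the PMF formula:
P(X = 8) = 0.225254

Rounded to 4 decimal places: 0.2253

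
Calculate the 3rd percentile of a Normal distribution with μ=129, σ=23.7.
84.4252

We have X ~ Normal(μ=129, σ=23.7).

We want to find x such that P(X ≤ x) = 0.03.

This is the 3rd percentile, which means 3% of values fall below this point.

Using the inverse CDF (quantile function):
x = F⁻¹(0.03) = 84.4252

Verification: P(X ≤ 84.4252) = 0.03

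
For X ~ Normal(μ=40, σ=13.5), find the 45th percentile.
38.3036

We have X ~ Normal(μ=40, σ=13.5).

We want to find x such that P(X ≤ x) = 0.45.

This is the 45th percentile, which means 45% of values fall below this point.

Using the inverse CDF (quantile function):
x = F⁻¹(0.45) = 38.3036

Verification: P(X ≤ 38.3036) = 0.45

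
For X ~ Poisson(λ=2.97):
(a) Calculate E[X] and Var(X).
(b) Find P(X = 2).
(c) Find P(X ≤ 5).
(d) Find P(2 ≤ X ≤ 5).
(a) E[X] = 2.9700, Var(X) = 2.9700
(b) P(X = 2) = 0.226271
(c) P(X ≤ 5) = 0.919076
(d) P(2 ≤ X ≤ 5) = 0.715402

We have X ~ Poisson(λ=2.97).

(a) Moments:
E[X] = 2.9700
Var(X) = 2.9700
σ = √Var(X) = 1.7234

(b) Point probability using PMF:
P(X = 2) = 0.226271

(c) Cumulative probability using CDF:
P(X ≤ 5) = F(5) = 0.919076

(d) Range probability:
P(2 ≤ X ≤ 5) = P(X ≤ 5) - P(X ≤ 1)
                   = F(5) - F(1)
                   = 0.919076 - 0.203674
                   = 0.715402

This means approximately 71.5% of outcomes fall in the interval [2, 5].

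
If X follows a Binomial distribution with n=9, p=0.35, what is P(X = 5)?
0.118131

We have X ~ Binomial(n=9, p=0.35).

For a Binomial distribution, the PMF gives us the probability of each outcome.

Using the PMF formula:
P(X = 5) = 0.118131

Rounded to 4 decimal places: 0.1181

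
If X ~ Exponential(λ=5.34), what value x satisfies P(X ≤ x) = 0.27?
0.0589

We have X ~ Exponential(λ=5.34).

We want to find x such that P(X ≤ x) = 0.27.

This is the 27th percentile, which means 27% of values fall below this point.

Using the inverse CDF (quantile function):
x = F⁻¹(0.27) = 0.0589

Verification: P(X ≤ 0.0589) = 0.27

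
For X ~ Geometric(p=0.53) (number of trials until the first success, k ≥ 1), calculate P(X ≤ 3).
0.896177

We have X ~ Geometric(p=0.53) (number of trials until the first success, k ≥ 1).

The CDF gives us P(X ≤ k).

Using the CDF:
P(X ≤ 3) = 0.896177

This means there's approximately a 89.6% chance that X is at most 3.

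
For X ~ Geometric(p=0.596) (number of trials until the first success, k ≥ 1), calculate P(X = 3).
0.097277

We have X ~ Geometric(p=0.596) (number of trials until the first success, k ≥ 1).

For a Geometric distribution, the PMF gives us the probability of each outcome.

Using the PMF formula:
P(X = 3) = 0.097277

Rounded to 4 decimal places: 0.0973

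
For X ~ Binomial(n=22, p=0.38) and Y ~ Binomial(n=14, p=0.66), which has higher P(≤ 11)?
X has higher probability (P(X ≤ 11) = 0.9145 > P(Y ≤ 11) = 0.9037)

Compute P(≤ 11) for each distribution:

X ~ Binomial(n=22, p=0.38):
P(X ≤ 11) = 0.9145

Y ~ Binomial(n=14, p=0.66):
P(Y ≤ 11) = 0.9037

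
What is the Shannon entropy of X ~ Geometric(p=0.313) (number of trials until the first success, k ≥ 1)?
1.9856 nats

We have X ~ Geometric(p=0.313) (number of trials until the first success, k ≥ 1).

The Shannon entropy measures the uncertainty or information content of the distribution.

For a Geometric distribution with p=0.313 (number of trials until the first success, k ≥ 1):
H(X) = 1.9856 nats

(In bits, this would be 2.8646 bits.)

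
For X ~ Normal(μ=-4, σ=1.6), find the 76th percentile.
-2.8699

We have X ~ Normal(μ=-4, σ=1.6).

We want to find x such that P(X ≤ x) = 0.76.

This is the 76th percentile, which means 76% of values fall below this point.

Using the inverse CDF (quantile function):
x = F⁻¹(0.76) = -2.8699

Verification: P(X ≤ -2.8699) = 0.76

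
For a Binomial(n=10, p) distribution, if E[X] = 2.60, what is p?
p = 0.26

For a Binomial(n, p) distribution:
E[X] = n × p

Given n = 10 and E[X] = 2.60:
2.60 = 10 × p
p = 2.60 / 10 = 0.26

Verification: Binomial(10, 0.26) has E[X] = 2.60 ✓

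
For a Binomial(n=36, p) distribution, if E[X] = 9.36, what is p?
p = 0.26

For a Binomial(n, p) distribution:
E[X] = n × p

Given n = 36 and E[X] = 9.36:
9.36 = 36 × p
p = 9.36 / 36 = 0.26

Verification: Binomial(36, 0.26) has E[X] = 9.36 ✓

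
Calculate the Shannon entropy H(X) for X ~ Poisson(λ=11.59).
2.6365 nats

We have X ~ Poisson(λ=11.59).

The Shannon entropy measures the uncertainty or information content of the distribution.

For a Poisson distribution with λ=11.59:
H(X) = 2.6365 nats

(In bits, this would be 3.8036 bits.)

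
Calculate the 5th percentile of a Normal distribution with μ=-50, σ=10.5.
-67.2710

We have X ~ Normal(μ=-50, σ=10.5).

We want to find x such that P(X ≤ x) = 0.05.

This is the 5th percentile, which means 5% of values fall below this point.

Using the inverse CDF (quantile function):
x = F⁻¹(0.05) = -67.2710

Verification: P(X ≤ -67.2710) = 0.05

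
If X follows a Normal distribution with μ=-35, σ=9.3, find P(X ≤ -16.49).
0.976722

We have X ~ Normal(μ=-35, σ=9.3).

The CDF gives us P(X ≤ k).

Using the CDF:
P(X ≤ -16.49) = 0.976722

This means there's approximately a 97.7% chance that X is at most -16.49.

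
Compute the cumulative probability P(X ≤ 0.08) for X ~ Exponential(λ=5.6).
0.361095

We have X ~ Exponential(λ=5.6).

The CDF gives us P(X ≤ k).

Using the CDF:
P(X ≤ 0.08) = 0.361095

This means there's approximately a 36.1% chance that X is at most 0.08.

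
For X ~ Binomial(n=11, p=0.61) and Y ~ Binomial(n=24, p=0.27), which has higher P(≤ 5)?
Y has higher probability (P(Y ≤ 5) = 0.3373 > P(X ≤ 5) = 0.2249)

Compute P(≤ 5) for each distribution:

X ~ Binomial(n=11, p=0.61):
P(X ≤ 5) = 0.2249

Y ~ Binomial(n=24, p=0.27):
P(Y ≤ 5) = 0.3373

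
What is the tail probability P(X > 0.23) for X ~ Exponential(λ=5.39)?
0.289471

We have X ~ Exponential(λ=5.39).

P(X > 0.23) = 1 - P(X ≤ 0.23)
                = 1 - F(0.23)
                = 1 - 0.710529
                = 0.289471

So there's approximately a 28.9% chance that X exceeds 0.23.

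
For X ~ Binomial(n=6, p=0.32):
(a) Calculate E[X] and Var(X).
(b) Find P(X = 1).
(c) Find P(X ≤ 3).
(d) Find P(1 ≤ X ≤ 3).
(a) E[X] = 1.9200, Var(X) = 1.3056
(b) P(X = 1) = 0.279155
(c) P(X ≤ 3) = 0.912507
(d) P(1 ≤ X ≤ 3) = 0.813639

We have X ~ Binomial(n=6, p=0.32).

(a) Moments:
E[X] = 1.9200
Var(X) = 1.3056
σ = √Var(X) = 1.1426

(b) Point probability using PMF:
P(X = 1) = 0.279155

(c) Cumulative probability using CDF:
P(X ≤ 3) = F(3) = 0.912507

(d) Range probability:
P(1 ≤ X ≤ 3) = P(X ≤ 3) - P(X ≤ 0)
                   = F(3) - F(0)
                   = 0.912507 - 0.098867
                   = 0.813639

This means approximately 81.4% of outcomes fall in the interval [1, 3].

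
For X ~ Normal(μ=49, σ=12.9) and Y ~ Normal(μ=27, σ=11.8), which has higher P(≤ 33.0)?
Y has higher probability (P(Y ≤ 33.0) = 0.6944 > P(X ≤ 33.0) = 0.1074)

Compute P(≤ 33.0) for each distribution:

X ~ Normal(μ=49, σ=12.9):
P(X ≤ 33.0) = 0.1074

Y ~ Normal(μ=27, σ=11.8):
P(Y ≤ 33.0) = 0.6944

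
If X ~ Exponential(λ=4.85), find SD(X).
0.2062

We have X ~ Exponential(λ=4.85).

For an Exponential distribution with λ=4.85:
σ = √Var(X) = 0.2062

The standard deviation is the square root of the variance.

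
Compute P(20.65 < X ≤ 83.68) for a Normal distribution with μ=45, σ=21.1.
0.842367

We have X ~ Normal(μ=45, σ=21.1).

To find P(20.65 < X ≤ 83.68), we use:
P(20.65 < X ≤ 83.68) = P(X ≤ 83.68) - P(X ≤ 20.65)
                 = F(83.68) - F(20.65)
                 = 0.966612 - 0.124244
                 = 0.842367

So there's approximately a 84.2% chance that X falls in this range.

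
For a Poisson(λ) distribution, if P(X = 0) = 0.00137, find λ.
λ = 6.5929

For a Poisson(λ) distribution, the PMF at 0 is:
P(X = 0) = λ^0 e^(-λ) / 0! = e^(-λ)

Given P(X = 0) = 0.00137:
e^(-λ) = 0.00137
-λ = ln(0.00137)
λ = -ln(0.00137) = 6.5929

Verification: e^(-6.5929) = 0.00137 ✓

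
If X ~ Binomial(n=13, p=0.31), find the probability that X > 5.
0.186679

We have X ~ Binomial(n=13, p=0.31).

P(X > 5) = 1 - P(X ≤ 5)
                = 1 - F(5)
                = 1 - 0.813321
                = 0.186679

So there's approximately a 18.7% chance that X exceeds 5.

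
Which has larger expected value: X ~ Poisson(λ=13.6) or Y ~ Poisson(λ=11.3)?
X has larger mean (13.6000 > 11.3000)

Compute the expected value for each distribution:

X ~ Poisson(λ=13.6):
E[X] = 13.6000

Y ~ Poisson(λ=11.3):
E[Y] = 11.3000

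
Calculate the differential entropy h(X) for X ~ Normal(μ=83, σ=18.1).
4.3149 nats

We have X ~ Normal(μ=83, σ=18.1).

The differential entropy measures the uncertainty or information content of the distribution.

For a Normal distribution with μ=83, σ=18.1:
h(X) = 4.3149 nats

(In bits, this would be 6.2250 bits.)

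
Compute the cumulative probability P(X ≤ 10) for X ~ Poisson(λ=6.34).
0.941703

We have X ~ Poisson(λ=6.34).

The CDF gives us P(X ≤ k).

Using the CDF:
P(X ≤ 10) = 0.941703

This means there's approximately a 94.2% chance that X is at most 10.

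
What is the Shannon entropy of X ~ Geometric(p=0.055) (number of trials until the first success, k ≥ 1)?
3.8724 nats

We have X ~ Geometric(p=0.055) (number of trials until the first success, k ≥ 1).

The Shannon entropy measures the uncertainty or information content of the distribution.

For a Geometric distribution with p=0.055 (number of trials until the first success, k ≥ 1):
H(X) = 3.8724 nats

(In bits, this would be 5.5867 bits.)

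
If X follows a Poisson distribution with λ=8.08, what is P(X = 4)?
0.054996

We have X ~ Poisson(λ=8.08).

For a Poisson distribution, the PMF gives us the probability of each outcome.

Using the PMF formula:
P(X = 4) = 0.054996

Rounded to 4 decimal places: 0.0550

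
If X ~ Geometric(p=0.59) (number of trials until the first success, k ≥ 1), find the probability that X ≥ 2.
0.410000

We have X ~ Geometric(p=0.59) (number of trials until the first success, k ≥ 1).

For discrete distributions, P(X ≥ 2) = 1 - P(X ≤ 1).

P(X ≤ 1) = 0.590000
P(X ≥ 2) = 1 - 0.590000 = 0.410000

So there's approximately a 41.0% chance that X is at least 2.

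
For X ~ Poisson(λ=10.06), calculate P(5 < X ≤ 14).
0.848530

We have X ~ Poisson(λ=10.06).

To find P(5 < X ≤ 14), we use:
P(5 < X ≤ 14) = P(X ≤ 14) - P(X ≤ 5)
                 = F(14) - F(5)
                 = 0.913379 - 0.064850
                 = 0.848530

So there's approximately a 84.9% chance that X falls in this range.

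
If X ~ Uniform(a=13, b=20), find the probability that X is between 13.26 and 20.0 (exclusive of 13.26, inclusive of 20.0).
0.962857

We have X ~ Uniform(a=13, b=20).

To find P(13.26 < X ≤ 20.0), we use:
P(13.26 < X ≤ 20.0) = P(X ≤ 20.0) - P(X ≤ 13.26)
                 = F(20.0) - F(13.26)
                 = 1.000000 - 0.037143
                 = 0.962857

So there's approximately a 96.3% chance that X falls in this range.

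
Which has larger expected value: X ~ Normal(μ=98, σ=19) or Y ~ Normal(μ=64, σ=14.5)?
X has larger mean (98.0000 > 64.0000)

Compute the expected value for each distribution:

X ~ Normal(μ=98, σ=19):
E[X] = 98.0000

Y ~ Normal(μ=64, σ=14.5):
E[Y] = 64.0000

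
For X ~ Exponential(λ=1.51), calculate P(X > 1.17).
0.170896

We have X ~ Exponential(λ=1.51).

P(X > 1.17) = 1 - P(X ≤ 1.17)
                = 1 - F(1.17)
                = 1 - 0.829104
                = 0.170896

So there's approximately a 17.1% chance that X exceeds 1.17.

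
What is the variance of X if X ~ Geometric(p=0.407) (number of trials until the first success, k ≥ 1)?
3.5799

We have X ~ Geometric(p=0.407) (number of trials until the first success, k ≥ 1).

For a Geometric distribution with p=0.407 (number of trials until the first success, k ≥ 1):
Var(X) = 3.5799

The variance measures the spread of the distribution around the mean.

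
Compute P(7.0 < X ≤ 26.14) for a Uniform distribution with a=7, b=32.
0.765600

We have X ~ Uniform(a=7, b=32).

To find P(7.0 < X ≤ 26.14), we use:
P(7.0 < X ≤ 26.14) = P(X ≤ 26.14) - P(X ≤ 7.0)
                 = F(26.14) - F(7.0)
                 = 0.765600 - 0.000000
                 = 0.765600

So there's approximately a 76.6% chance that X falls in this range.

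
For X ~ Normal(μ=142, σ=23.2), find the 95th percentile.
180.1606

We have X ~ Normal(μ=142, σ=23.2).

We want to find x such that P(X ≤ x) = 0.95.

This is the 95th percentile, which means 95% of values fall below this point.

Using the inverse CDF (quantile function):
x = F⁻¹(0.95) = 180.1606

Verification: P(X ≤ 180.1606) = 0.95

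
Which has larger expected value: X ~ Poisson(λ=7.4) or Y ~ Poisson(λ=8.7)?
Y has larger mean (8.7000 > 7.4000)

Compute the expected value for each distribution:

X ~ Poisson(λ=7.4):
E[X] = 7.4000

Y ~ Poisson(λ=8.7):
E[Y] = 8.7000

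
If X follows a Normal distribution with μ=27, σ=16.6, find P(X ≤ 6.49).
0.108314

We have X ~ Normal(μ=27, σ=16.6).

The CDF gives us P(X ≤ k).

Using the CDF:
P(X ≤ 6.49) = 0.108314

This means there's approximately a 10.8% chance that X is at most 6.49.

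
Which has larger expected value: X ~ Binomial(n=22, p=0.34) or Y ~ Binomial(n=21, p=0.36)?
Y has larger mean (7.5600 > 7.4800)

Compute the expected value for each distribution:

X ~ Binomial(n=22, p=0.34):
E[X] = 7.4800

Y ~ Binomial(n=21, p=0.36):
E[Y] = 7.5600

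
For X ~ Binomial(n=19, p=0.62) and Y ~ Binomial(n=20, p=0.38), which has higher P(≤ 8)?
Y has higher probability (P(Y ≤ 8) = 0.6659 > P(X ≤ 8) = 0.0625)

Compute P(≤ 8) for each distribution:

X ~ Binomial(n=19, p=0.62):
P(X ≤ 8) = 0.0625

Y ~ Binomial(n=20, p=0.38):
P(Y ≤ 8) = 0.6659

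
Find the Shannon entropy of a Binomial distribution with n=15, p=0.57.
2.0690 nats

We have X ~ Binomial(n=15, p=0.57).

The Shannon entropy measures the uncertainty or information content of the distribution.

For a Binomial distribution with n=15, p=0.57:
H(X) = 2.0690 nats

(In bits, this would be 2.9849 bits.)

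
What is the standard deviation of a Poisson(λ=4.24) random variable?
2.0591

We have X ~ Poisson(λ=4.24).

For a Poisson distribution with λ=4.24:
σ = √Var(X) = 2.0591

The standard deviation is the square root of the variance.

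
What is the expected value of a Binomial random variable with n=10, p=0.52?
5.2000

We have X ~ Binomial(n=10, p=0.52).

For a Binomial distribution with n=10, p=0.52:
E[X] = 5.2000

This is the expected (average) value of X.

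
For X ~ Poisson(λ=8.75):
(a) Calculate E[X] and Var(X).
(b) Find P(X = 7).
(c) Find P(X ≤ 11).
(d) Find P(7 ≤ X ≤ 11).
(a) E[X] = 8.7500, Var(X) = 8.7500
(b) P(X = 7) = 0.123466
(c) P(X ≤ 11) = 0.826569
(d) P(7 ≤ X ≤ 11) = 0.596058

We have X ~ Poisson(λ=8.75).

(a) Moments:
E[X] = 8.7500
Var(X) = 8.7500
σ = √Var(X) = 2.9580

(b) Point probability using PMF:
P(X = 7) = 0.123466

(c) Cumulative probability using CDF:
P(X ≤ 11) = F(11) = 0.826569

(d) Range probability:
P(7 ≤ X ≤ 11) = P(X ≤ 11) - P(X ≤ 6)
                   = F(11) - F(6)
                   = 0.826569 - 0.230510
                   = 0.596058

This means approximately 59.6% of outcomes fall in the interval [7, 11].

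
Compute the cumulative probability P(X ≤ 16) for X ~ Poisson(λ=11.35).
0.930199

We have X ~ Poisson(λ=11.35).

The CDF gives us P(X ≤ k).

Using the CDF:
P(X ≤ 16) = 0.930199

This means there's approximately a 93.0% chance that X is at most 16.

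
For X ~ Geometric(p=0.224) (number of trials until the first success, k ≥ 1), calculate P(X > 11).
0.061444

We have X ~ Geometric(p=0.224) (number of trials until the first success, k ≥ 1).

P(X > 11) = 1 - P(X ≤ 11)
                = 1 - F(11)
                = 1 - 0.938556
                = 0.061444

So there's approximately a 6.1% chance that X exceeds 11.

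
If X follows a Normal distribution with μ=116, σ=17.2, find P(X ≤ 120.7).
0.607672

We have X ~ Normal(μ=116, σ=17.2).

The CDF gives us P(X ≤ k).

Using the CDF:
P(X ≤ 120.7) = 0.607672

This means there's approximately a 60.8% chance that X is at most 120.7.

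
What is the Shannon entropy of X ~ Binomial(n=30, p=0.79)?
2.2149 nats

We have X ~ Binomial(n=30, p=0.79).

The Shannon entropy measures the uncertainty or information content of the distribution.

For a Binomial distribution with n=30, p=0.79:
H(X) = 2.2149 nats

(In bits, this would be 3.1954 bits.)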